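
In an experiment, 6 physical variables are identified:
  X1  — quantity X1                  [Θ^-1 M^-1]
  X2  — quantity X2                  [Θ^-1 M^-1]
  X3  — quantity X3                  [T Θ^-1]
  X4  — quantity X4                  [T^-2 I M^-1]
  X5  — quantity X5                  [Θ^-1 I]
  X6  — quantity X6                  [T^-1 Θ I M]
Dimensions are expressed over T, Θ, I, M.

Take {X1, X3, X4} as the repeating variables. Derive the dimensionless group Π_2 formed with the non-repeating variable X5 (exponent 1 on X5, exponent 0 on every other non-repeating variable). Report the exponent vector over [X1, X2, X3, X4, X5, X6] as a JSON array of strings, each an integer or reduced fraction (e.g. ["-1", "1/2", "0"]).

Dimensional matrix (T×Θ×I×M by X1×X2×X3×X4×X5×X6):
  T: [ 0  0  1 -2  0 -1]
  Θ: [-1 -1 -1  0 -1  1]
  I: [ 0  0  0  1  1  1]
  M: [-1 -1  0 -1  0  1]
Echelon form has 3 nonzero rows (pivots: X1,X3,X4)
Pivot set = {X1,X3,X4}, free = {X2,X5,X6}
RREF:
  r0: [   1    1    0    0   -1   -2]
  r1: [   0    0    1    0    2    1]
  r2: [   0    0    0    1    1    1]
  r3: [   0    0    0    0    0    0]
Fix exponent of X5 at 1, X2 at 0, X6 at 0; solve each RREF row for its pivot's exponent:
  r0: exp(X1) + (-1)·1 = 0 ⇒ exp(X1) = 1
  r1: exp(X3) + (2)·1 = 0 ⇒ exp(X3) = -2
  r2: exp(X4) + (1)·1 = 0 ⇒ exp(X4) = -1
Π_2 = X1 · X3^-2 · X4^-1 · X5

["1", "0", "-2", "-1", "1", "0"]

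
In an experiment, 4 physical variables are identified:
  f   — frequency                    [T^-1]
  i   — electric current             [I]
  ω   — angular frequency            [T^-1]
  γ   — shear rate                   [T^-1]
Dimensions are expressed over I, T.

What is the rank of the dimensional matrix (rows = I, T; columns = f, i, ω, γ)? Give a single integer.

Dimensional matrix (I×T by f×i×ω×γ):
  I: [ 0  1  0  0]
  T: [-1  0 -1 -1]
RREF → pivots at {f,i} ⇒ r = 2

2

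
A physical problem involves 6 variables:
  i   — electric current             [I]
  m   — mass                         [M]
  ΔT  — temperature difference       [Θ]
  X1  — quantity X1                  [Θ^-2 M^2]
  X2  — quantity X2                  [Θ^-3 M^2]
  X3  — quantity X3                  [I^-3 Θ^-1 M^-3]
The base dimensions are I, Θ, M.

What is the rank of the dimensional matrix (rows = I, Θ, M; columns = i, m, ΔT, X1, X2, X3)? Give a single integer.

Exponent matrix [I,Θ,M] × [i,m,ΔT,X1,X2,X3]:
  I: [ 1  0  0  0  0 -3]
  Θ: [ 0  0  1 -2 -3 -1]
  M: [ 0  1  0  2  2 -3]
RREF → pivots at {i,m,ΔT} ⇒ r = 3

3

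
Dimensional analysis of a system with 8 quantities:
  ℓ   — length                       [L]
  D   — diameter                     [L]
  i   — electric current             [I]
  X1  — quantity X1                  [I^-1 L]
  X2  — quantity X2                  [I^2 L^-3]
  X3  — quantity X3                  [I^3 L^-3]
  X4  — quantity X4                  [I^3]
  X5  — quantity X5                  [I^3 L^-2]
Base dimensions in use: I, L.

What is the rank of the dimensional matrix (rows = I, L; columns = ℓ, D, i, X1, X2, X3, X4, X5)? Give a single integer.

2

Write exponents as rows I,L / cols ℓ,D,i,X1,X2,X3,X4,X5:
  I: [ 0  0  1 -1  2  3  3  3]
  L: [ 1  1  0  1 -3 -3  0 -2]
Echelon form has 2 nonzero rows (pivots: ℓ,i)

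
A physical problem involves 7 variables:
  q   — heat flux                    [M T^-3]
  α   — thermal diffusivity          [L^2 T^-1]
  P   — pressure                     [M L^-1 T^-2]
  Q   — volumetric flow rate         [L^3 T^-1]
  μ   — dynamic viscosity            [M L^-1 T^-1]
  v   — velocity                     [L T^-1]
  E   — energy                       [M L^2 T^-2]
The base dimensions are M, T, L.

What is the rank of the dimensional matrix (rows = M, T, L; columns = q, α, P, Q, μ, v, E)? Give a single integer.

Write exponents as rows M,T,L / cols q,α,P,Q,μ,v,E:
  M: [ 1  0  1  0  1  0  1]
  T: [-3 -1 -2 -1 -1 -1 -2]
  L: [ 0  2 -1  3 -1  1  2]
Echelon form has 3 nonzero rows (pivots: q,α,P)

3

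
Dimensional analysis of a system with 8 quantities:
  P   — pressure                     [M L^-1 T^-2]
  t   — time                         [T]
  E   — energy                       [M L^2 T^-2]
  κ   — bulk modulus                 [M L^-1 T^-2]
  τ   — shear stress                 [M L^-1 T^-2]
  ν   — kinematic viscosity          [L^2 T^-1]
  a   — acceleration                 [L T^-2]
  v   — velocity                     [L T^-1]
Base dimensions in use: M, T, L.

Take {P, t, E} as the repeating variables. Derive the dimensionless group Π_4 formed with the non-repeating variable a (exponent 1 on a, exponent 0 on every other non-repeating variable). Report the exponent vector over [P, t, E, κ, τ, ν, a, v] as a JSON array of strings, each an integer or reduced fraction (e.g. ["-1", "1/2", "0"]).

Exponent matrix [M,T,L] × [P,t,E,κ,τ,ν,a,v]:
  M: [ 1  0  1  1  1  0  0  0]
  T: [-2  1 -2 -2 -2 -1 -2 -1]
  L: [-1  0  2 -1 -1  2  1  1]
Row reduction gives pivot columns P,t,E; rank = 3
Repeat: P,t,E; free: κ,τ,ν,a,v
RREF:
  r0: [   1    0    0    1    1 -2/3 -1/3 -1/3]
  r1: [   0    1    0    0    0   -1   -2   -1]
  r2: [   0    0    1    0    0  2/3  1/3  1/3]
Fix exponent of a at 1, κ at 0, τ at 0, ν at 0, v at 0; solve each RREF row for its pivot's exponent:
  r0: exp(P) + (-1/3)·1 = 0 ⇒ exp(P) = 1/3
  r1: exp(t) + (-2)·1 = 0 ⇒ exp(t) = 2
  r2: exp(E) + (1/3)·1 = 0 ⇒ exp(E) = -1/3
Π_4 = P^(1/3) · t^2 · E^(-1/3) · a

["1/3", "2", "-1/3", "0", "0", "0", "1", "0"]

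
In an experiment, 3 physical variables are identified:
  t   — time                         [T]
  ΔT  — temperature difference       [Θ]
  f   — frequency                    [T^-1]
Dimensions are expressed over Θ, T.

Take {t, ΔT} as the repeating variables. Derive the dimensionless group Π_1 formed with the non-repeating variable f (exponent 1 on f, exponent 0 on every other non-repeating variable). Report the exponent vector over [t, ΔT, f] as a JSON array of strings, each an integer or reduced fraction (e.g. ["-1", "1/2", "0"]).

Exponent matrix [Θ,T] × [t,ΔT,f]:
  Θ: [ 0  1  0]
  T: [ 1  0 -1]
Row reduction gives pivot columns t,ΔT; rank = 2
Pivot set = {t,ΔT}, free = {f}
RREF:
  r0: [   1    0   -1]
  r1: [   0    1    0]
Fix exponent of f at 1; solve each RREF row for its pivot's exponent:
  r0: exp(t) + (-1)·1 = 0 ⇒ exp(t) = 1
  r1: exp(ΔT) + (0)·1 = 0 ⇒ exp(ΔT) = 0
Π_1 = t · f

["1", "0", "1"]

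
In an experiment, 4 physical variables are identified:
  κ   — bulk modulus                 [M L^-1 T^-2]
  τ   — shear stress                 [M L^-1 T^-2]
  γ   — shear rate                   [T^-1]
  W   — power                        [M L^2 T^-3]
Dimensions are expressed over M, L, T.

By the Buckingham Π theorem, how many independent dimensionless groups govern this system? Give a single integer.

Exponent matrix [M,L,T] × [κ,τ,γ,W]:
  M: [ 1  1  0  1]
  L: [-1 -1  0  2]
  T: [-2 -2 -1 -3]
Echelon form has 3 nonzero rows (pivots: κ,γ,W)
4 vars − rank 3 = 1 Π group

1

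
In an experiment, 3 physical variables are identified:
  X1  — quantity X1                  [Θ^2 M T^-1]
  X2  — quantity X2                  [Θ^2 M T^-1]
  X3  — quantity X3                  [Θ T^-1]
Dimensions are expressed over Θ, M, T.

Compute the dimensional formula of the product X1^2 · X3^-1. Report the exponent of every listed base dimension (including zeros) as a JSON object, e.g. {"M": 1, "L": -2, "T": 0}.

Dimensional matrix (Θ×M×T by X1×X2×X3):
  Θ: [ 2  2  1]
  M: [ 1  1  0]
  T: [-1 -1 -1]
  [Θ]: (2)·2+(-1)·1 = 3
  [M]: (2)·1+(-1)·0 = 2
  [T]: (2)·-1+(-1)·-1 = -1
⇒ Θ^3 M^2 T^-1

{"Θ": 3, "M": 2, "T": -1}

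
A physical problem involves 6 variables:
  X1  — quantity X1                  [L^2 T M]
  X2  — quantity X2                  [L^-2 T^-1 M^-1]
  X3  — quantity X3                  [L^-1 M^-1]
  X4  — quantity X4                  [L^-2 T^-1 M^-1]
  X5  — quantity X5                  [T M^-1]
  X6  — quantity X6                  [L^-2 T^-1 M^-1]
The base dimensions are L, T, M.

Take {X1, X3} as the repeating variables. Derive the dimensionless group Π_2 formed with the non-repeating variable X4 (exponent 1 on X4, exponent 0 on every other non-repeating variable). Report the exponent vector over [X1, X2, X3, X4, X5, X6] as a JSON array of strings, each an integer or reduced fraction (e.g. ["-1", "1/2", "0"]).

["1", "0", "0", "1", "0", "0"]

Write exponents as rows L,T,M / cols X1,X2,X3,X4,X5,X6:
  L: [ 2 -2 -1 -2  0 -2]
  T: [ 1 -1  0 -1  1 -1]
  M: [ 1 -1 -1 -1 -1 -1]
Echelon form has 2 nonzero rows (pivots: X1,X3)
Pivot set = {X1,X3}, free = {X2,X4,X5,X6}
RREF:
  r0: [   1   -1    0   -1    1   -1]
  r1: [   0    0    1    0    2    0]
  r2: [   0    0    0    0    0    0]
Fix exponent of X4 at 1, X2 at 0, X5 at 0, X6 at 0; solve each RREF row for its pivot's exponent:
  r0: exp(X1) + (-1)·1 = 0 ⇒ exp(X1) = 1
  r1: exp(X3) + (0)·1 = 0 ⇒ exp(X3) = 0
Π_2 = X1 · X4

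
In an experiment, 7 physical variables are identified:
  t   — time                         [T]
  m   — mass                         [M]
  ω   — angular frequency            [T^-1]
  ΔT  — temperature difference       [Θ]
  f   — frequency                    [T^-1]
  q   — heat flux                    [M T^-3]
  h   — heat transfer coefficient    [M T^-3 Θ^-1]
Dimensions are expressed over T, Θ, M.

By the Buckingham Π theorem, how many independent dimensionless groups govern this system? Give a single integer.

Dimensional matrix (T×Θ×M by t×m×ω×ΔT×f×q×h):
  T: [ 1  0 -1  0 -1 -3 -3]
  Θ: [ 0  0  0  1  0  0 -1]
  M: [ 0  1  0  0  0  1  1]
Row reduction gives pivot columns t,m,ΔT; rank = 3
Π count = n − r = 7 − 3 = 4

4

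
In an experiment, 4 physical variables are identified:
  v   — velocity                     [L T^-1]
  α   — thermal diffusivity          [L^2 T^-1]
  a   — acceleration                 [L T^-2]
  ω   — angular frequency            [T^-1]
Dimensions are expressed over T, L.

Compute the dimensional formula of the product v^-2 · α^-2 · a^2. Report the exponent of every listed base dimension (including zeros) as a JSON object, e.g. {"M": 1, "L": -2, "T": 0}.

{"T": 0, "L": -4}

Exponent matrix [T,L] × [v,α,a,ω]:
  T: [-1 -1 -2 -1]
  L: [ 1  2  1  0]
  [T]: (-2)·-1+(-2)·-1+(2)·-2 = 0
  [L]: (-2)·1+(-2)·2+(2)·1 = -4
⇒ L^-4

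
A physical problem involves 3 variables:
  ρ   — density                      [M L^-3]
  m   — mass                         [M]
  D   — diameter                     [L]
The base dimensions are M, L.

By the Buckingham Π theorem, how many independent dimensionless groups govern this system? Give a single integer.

1

Exponent matrix [M,L] × [ρ,m,D]:
  M: [ 1  1  0]
  L: [-3  0  1]
Echelon form has 2 nonzero rows (pivots: ρ,m)
n=3, r=2 ⇒ 1 dimensionless group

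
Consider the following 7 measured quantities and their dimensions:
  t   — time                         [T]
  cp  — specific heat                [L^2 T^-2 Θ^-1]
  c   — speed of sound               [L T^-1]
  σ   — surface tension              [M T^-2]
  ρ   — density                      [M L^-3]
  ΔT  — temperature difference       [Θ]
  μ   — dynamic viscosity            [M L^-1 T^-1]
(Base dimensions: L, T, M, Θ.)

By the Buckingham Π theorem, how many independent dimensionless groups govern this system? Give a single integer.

Write exponents as rows L,T,M,Θ / cols t,cp,c,σ,ρ,ΔT,μ:
  L: [ 0  2  1  0 -3  0 -1]
  T: [ 1 -2 -1 -2  0  0 -1]
  M: [ 0  0  0  1  1  0  1]
  Θ: [ 0 -1  0  0  0  1  0]
Row reduction gives pivot columns t,cp,c,σ; rank = 4
n=7, r=4 ⇒ 3 dimensionless groups

3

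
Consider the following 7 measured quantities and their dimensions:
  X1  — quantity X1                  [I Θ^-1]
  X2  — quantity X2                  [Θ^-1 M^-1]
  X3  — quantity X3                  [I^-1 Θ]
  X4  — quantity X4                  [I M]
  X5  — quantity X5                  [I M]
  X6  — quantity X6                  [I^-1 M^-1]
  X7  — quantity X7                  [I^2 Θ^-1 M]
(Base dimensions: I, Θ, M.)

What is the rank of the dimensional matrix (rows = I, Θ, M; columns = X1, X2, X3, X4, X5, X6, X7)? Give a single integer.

Write exponents as rows I,Θ,M / cols X1,X2,X3,X4,X5,X6,X7:
  I: [ 1  0 -1  1  1 -1  2]
  Θ: [-1 -1  1  0  0  0 -1]
  M: [ 0 -1  0  1  1 -1  1]
Row reduction gives pivot columns X1,X2; rank = 2

2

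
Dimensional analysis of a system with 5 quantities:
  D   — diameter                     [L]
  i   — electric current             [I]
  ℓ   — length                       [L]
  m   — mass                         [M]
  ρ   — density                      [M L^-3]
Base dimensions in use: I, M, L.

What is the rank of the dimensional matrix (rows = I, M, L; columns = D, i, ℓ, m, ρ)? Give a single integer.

Dimensional matrix (I×M×L by D×i×ℓ×m×ρ):
  I: [ 0  1  0  0  0]
  M: [ 0  0  0  1  1]
  L: [ 1  0  1  0 -3]
RREF → pivots at {D,i,m} ⇒ r = 3

3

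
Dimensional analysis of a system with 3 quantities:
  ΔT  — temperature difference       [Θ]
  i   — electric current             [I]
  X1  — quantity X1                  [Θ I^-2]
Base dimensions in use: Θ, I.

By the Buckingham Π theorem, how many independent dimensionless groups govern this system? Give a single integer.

1

Dimensional matrix (Θ×I by ΔT×i×X1):
  Θ: [ 1  0  1]
  I: [ 0  1 -2]
Row reduction gives pivot columns ΔT,i; rank = 2
n=3, r=2 ⇒ 1 dimensionless group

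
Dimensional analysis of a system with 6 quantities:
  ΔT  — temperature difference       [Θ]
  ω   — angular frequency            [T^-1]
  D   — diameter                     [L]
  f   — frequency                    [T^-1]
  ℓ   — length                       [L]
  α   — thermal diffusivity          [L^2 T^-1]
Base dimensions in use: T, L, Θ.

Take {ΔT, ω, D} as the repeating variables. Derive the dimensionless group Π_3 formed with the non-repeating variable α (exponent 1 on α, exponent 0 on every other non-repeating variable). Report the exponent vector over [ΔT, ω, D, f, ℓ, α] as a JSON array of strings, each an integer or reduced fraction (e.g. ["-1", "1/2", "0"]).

Dimensional matrix (T×L×Θ by ΔT×ω×D×f×ℓ×α):
  T: [ 0 -1  0 -1  0 -1]
  L: [ 0  0  1  0  1  2]
  Θ: [ 1  0  0  0  0  0]
Row reduction gives pivot columns ΔT,ω,D; rank = 3
Repeat: ΔT,ω,D; free: f,ℓ,α
RREF:
  r0: [   1    0    0    0    0    0]
  r1: [   0    1    0    1    0    1]
  r2: [   0    0    1    0    1    2]
Fix exponent of α at 1, f at 0, ℓ at 0; solve each RREF row for its pivot's exponent:
  r0: exp(ΔT) + (0)·1 = 0 ⇒ exp(ΔT) = 0
  r1: exp(ω) + (1)·1 = 0 ⇒ exp(ω) = -1
  r2: exp(D) + (2)·1 = 0 ⇒ exp(D) = -2
Π_3 = ω^-1 · D^-2 · α

["0", "-1", "-2", "0", "0", "1"]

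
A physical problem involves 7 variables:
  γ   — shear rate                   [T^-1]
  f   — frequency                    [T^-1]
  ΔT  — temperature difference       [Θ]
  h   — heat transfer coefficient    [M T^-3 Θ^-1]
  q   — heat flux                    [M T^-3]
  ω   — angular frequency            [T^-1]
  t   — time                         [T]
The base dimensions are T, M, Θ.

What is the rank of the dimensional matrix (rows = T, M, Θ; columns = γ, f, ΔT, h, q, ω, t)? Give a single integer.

Dimensional matrix (T×M×Θ by γ×f×ΔT×h×q×ω×t):
  T: [-1 -1  0 -3 -3 -1  1]
  M: [ 0  0  0  1  1  0  0]
  Θ: [ 0  0  1 -1  0  0  0]
Echelon form has 3 nonzero rows (pivots: γ,ΔT,h)

3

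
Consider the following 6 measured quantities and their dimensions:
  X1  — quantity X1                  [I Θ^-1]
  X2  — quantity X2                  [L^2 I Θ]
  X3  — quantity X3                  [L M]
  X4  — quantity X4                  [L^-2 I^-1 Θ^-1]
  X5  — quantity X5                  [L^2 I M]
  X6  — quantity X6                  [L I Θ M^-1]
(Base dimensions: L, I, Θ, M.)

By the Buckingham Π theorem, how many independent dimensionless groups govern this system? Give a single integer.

Write exponents as rows L,I,Θ,M / cols X1,X2,X3,X4,X5,X6:
  L: [ 0  2  1 -2  2  1]
  I: [ 1  1  0 -1  1  1]
  Θ: [-1  1  0 -1  0  1]
  M: [ 0  0  1  0  1 -1]
Echelon form has 3 nonzero rows (pivots: X1,X2,X3)
Π count = n − r = 6 − 3 = 3

3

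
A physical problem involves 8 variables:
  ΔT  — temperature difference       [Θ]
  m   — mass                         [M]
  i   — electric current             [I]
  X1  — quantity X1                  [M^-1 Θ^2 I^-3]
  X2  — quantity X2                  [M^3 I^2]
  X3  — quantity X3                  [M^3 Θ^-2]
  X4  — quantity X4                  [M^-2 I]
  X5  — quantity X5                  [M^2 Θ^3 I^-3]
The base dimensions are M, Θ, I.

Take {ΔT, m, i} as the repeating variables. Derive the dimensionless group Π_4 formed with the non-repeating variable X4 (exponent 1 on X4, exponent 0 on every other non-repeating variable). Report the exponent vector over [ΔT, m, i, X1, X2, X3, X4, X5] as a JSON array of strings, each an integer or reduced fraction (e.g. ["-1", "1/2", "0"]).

Exponent matrix [M,Θ,I] × [ΔT,m,i,X1,X2,X3,X4,X5]:
  M: [ 0  1  0 -1  3  3 -2  2]
  Θ: [ 1  0  0  2  0 -2  0  3]
  I: [ 0  0  1 -3  2  0  1 -3]
Echelon form has 3 nonzero rows (pivots: ΔT,m,i)
Pivot set = {ΔT,m,i}, free = {X1,X2,X3,X4,X5}
RREF:
  r0: [   1    0    0    2    0   -2    0    3]
  r1: [   0    1    0   -1    3    3   -2    2]
  r2: [   0    0    1   -3    2    0    1   -3]
Fix exponent of X4 at 1, X1 at 0, X2 at 0, X3 at 0, X5 at 0; solve each RREF row for its pivot's exponent:
  r0: exp(ΔT) + (0)·1 = 0 ⇒ exp(ΔT) = 0
  r1: exp(m) + (-2)·1 = 0 ⇒ exp(m) = 2
  r2: exp(i) + (1)·1 = 0 ⇒ exp(i) = -1
Π_4 = m^2 · i^-1 · X4

["0", "2", "-1", "0", "0", "0", "1", "0"]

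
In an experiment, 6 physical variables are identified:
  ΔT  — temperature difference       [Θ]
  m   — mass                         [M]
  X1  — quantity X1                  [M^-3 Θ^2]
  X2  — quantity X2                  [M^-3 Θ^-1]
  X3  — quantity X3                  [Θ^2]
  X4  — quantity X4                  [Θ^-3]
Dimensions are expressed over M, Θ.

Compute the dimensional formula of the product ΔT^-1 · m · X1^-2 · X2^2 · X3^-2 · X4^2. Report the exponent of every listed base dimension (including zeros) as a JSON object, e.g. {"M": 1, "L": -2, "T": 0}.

{"M": 1, "Θ": -17}

Dimensional matrix (M×Θ by ΔT×m×X1×X2×X3×X4):
  M: [ 0  1 -3 -3  0  0]
  Θ: [ 1  0  2 -1  2 -3]
  [M]: (-1)·0+(1)·1+(-2)·-3+(2)·-3+(-2)·0+(2)·0 = 1
  [Θ]: (-1)·1+(1)·0+(-2)·2+(2)·-1+(-2)·2+(2)·-3 = -17
⇒ M Θ^-17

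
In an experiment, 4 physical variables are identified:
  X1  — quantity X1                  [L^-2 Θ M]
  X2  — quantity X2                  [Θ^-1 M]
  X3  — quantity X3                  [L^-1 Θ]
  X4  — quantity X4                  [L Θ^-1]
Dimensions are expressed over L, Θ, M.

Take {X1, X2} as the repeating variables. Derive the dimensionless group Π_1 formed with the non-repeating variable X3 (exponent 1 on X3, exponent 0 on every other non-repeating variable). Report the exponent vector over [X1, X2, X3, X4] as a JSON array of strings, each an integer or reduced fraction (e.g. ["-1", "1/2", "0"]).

Exponent matrix [L,Θ,M] × [X1,X2,X3,X4]:
  L: [-2  0 -1  1]
  Θ: [ 1 -1  1 -1]
  M: [ 1  1  0  0]
Echelon form has 2 nonzero rows (pivots: X1,X2)
Repeat: X1,X2; free: X3,X4
RREF:
  r0: [   1    0  1/2 -1/2]
  r1: [   0    1 -1/2  1/2]
  r2: [   0    0    0    0]
Fix exponent of X3 at 1, X4 at 0; solve each RREF row for its pivot's exponent:
  r0: exp(X1) + (1/2)·1 = 0 ⇒ exp(X1) = -1/2
  r1: exp(X2) + (-1/2)·1 = 0 ⇒ exp(X2) = 1/2
Π_1 = X1^(-1/2) · X2^(1/2) · X3

["-1/2", "1/2", "1", "0"]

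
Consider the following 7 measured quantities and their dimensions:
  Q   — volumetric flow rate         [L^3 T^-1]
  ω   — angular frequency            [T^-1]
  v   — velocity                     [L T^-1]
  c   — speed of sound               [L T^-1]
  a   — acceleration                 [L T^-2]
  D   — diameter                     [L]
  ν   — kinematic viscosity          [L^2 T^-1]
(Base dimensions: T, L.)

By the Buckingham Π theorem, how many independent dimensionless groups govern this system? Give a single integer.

5

Exponent matrix [T,L] × [Q,ω,v,c,a,D,ν]:
  T: [-1 -1 -1 -1 -2  0 -1]
  L: [ 3  0  1  1  1  1  2]
RREF → pivots at {Q,ω} ⇒ r = 2
n=7, r=2 ⇒ 5 dimensionless groups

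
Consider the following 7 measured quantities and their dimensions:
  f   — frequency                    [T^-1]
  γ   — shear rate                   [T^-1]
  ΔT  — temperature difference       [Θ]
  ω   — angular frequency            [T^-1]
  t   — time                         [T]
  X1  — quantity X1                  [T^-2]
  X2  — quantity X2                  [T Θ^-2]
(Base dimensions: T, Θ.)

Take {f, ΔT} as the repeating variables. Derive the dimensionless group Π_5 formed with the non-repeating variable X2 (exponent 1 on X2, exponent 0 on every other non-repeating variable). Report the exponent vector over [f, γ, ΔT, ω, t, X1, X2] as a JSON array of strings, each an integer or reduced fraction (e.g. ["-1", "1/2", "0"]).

["1", "0", "2", "0", "0", "0", "1"]

Dimensional matrix (T×Θ by f×γ×ΔT×ω×t×X1×X2):
  T: [-1 -1  0 -1  1 -2  1]
  Θ: [ 0  0  1  0  0  0 -2]
Row reduction gives pivot columns f,ΔT; rank = 2
Pivot set = {f,ΔT}, free = {γ,ω,t,X1,X2}
RREF:
  r0: [   1    1    0    1   -1    2   -1]
  r1: [   0    0    1    0    0    0   -2]
Fix exponent of X2 at 1, γ at 0, ω at 0, t at 0, X1 at 0; solve each RREF row for its pivot's exponent:
  r0: exp(f) + (-1)·1 = 0 ⇒ exp(f) = 1
  r1: exp(ΔT) + (-2)·1 = 0 ⇒ exp(ΔT) = 2
Π_5 = f · ΔT^2 · X2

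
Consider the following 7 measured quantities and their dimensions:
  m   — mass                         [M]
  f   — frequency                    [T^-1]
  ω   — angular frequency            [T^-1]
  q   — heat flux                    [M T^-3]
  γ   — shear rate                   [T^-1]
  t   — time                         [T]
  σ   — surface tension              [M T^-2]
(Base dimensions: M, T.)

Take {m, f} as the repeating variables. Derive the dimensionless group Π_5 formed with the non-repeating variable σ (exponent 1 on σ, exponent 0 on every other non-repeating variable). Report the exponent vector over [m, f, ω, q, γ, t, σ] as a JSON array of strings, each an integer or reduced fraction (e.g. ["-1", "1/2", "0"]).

Dimensional matrix (M×T by m×f×ω×q×γ×t×σ):
  M: [ 1  0  0  1  0  0  1]
  T: [ 0 -1 -1 -3 -1  1 -2]
RREF → pivots at {m,f} ⇒ r = 2
Pivot set = {m,f}, free = {ω,q,γ,t,σ}
RREF:
  r0: [   1    0    0    1    0    0    1]
  r1: [   0    1    1    3    1   -1    2]
Fix exponent of σ at 1, ω at 0, q at 0, γ at 0, t at 0; solve each RREF row for its pivot's exponent:
  r0: exp(m) + (1)·1 = 0 ⇒ exp(m) = -1
  r1: exp(f) + (2)·1 = 0 ⇒ exp(f) = -2
Π_5 = m^-1 · f^-2 · σ

["-1", "-2", "0", "0", "0", "0", "1"]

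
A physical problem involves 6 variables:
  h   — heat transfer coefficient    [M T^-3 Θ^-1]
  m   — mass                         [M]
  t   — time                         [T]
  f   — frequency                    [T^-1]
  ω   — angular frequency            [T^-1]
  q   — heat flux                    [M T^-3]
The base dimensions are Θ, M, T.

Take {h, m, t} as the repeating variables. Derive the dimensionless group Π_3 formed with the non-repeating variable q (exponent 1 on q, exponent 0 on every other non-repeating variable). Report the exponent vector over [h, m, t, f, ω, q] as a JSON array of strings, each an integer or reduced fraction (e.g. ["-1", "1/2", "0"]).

["0", "-1", "3", "0", "0", "1"]

Write exponents as rows Θ,M,T / cols h,m,t,f,ω,q:
  Θ: [-1  0  0  0  0  0]
  M: [ 1  1  0  0  0  1]
  T: [-3  0  1 -1 -1 -3]
Echelon form has 3 nonzero rows (pivots: h,m,t)
Pivot set = {h,m,t}, free = {f,ω,q}
RREF:
  r0: [   1    0    0    0    0    0]
  r1: [   0    1    0    0    0    1]
  r2: [   0    0    1   -1   -1   -3]
Fix exponent of q at 1, f at 0, ω at 0; solve each RREF row for its pivot's exponent:
  r0: exp(h) + (0)·1 = 0 ⇒ exp(h) = 0
  r1: exp(m) + (1)·1 = 0 ⇒ exp(m) = -1
  r2: exp(t) + (-3)·1 = 0 ⇒ exp(t) = 3
Π_3 = m^-1 · t^3 · q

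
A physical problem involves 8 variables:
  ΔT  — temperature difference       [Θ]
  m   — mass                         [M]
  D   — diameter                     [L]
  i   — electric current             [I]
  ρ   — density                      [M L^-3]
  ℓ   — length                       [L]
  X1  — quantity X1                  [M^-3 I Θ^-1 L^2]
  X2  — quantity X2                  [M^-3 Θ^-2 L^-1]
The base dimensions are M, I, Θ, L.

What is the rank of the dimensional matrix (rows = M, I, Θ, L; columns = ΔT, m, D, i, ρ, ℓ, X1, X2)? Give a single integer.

4

Exponent matrix [M,I,Θ,L] × [ΔT,m,D,i,ρ,ℓ,X1,X2]:
  M: [ 0  1  0  0  1  0 -3 -3]
  I: [ 0  0  0  1  0  0  1  0]
  Θ: [ 1  0  0  0  0  0 -1 -2]
  L: [ 0  0  1  0 -3  1  2 -1]
Echelon form has 4 nonzero rows (pivots: ΔT,m,D,i)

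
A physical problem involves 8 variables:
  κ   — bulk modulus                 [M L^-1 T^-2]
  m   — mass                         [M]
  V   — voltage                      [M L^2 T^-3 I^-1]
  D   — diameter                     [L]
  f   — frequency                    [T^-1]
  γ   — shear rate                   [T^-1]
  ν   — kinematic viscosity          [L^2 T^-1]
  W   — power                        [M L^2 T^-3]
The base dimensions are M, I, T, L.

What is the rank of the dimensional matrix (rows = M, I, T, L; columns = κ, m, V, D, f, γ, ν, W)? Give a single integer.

4

Exponent matrix [M,I,T,L] × [κ,m,V,D,f,γ,ν,W]:
  M: [ 1  1  1  0  0  0  0  1]
  I: [ 0  0 -1  0  0  0  0  0]
  T: [-2  0 -3  0 -1 -1 -1 -3]
  L: [-1  0  2  1  0  0  2  2]
Echelon form has 4 nonzero rows (pivots: κ,m,V,D)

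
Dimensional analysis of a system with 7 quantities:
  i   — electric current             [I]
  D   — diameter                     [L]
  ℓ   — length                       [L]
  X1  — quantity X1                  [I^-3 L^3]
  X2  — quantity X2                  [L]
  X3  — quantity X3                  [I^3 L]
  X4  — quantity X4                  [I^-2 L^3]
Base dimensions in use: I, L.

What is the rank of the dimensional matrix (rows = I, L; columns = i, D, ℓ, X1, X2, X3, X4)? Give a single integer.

2

Write exponents as rows I,L / cols i,D,ℓ,X1,X2,X3,X4:
  I: [ 1  0  0 -3  0  3 -2]
  L: [ 0  1  1  3  1  1  3]
Row reduction gives pivot columns i,D; rank = 2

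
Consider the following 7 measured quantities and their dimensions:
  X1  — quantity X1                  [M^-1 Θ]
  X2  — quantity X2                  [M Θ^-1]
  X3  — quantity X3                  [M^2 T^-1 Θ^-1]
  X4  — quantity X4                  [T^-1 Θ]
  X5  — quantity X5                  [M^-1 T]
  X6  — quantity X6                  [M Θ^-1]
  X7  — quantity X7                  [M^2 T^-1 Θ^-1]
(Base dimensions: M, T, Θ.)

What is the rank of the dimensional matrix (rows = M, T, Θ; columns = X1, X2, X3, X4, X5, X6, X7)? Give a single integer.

Write exponents as rows M,T,Θ / cols X1,X2,X3,X4,X5,X6,X7:
  M: [-1  1  2  0 -1  1  2]
  T: [ 0  0 -1 -1  1  0 -1]
  Θ: [ 1 -1 -1  1  0 -1 -1]
Echelon form has 2 nonzero rows (pivots: X1,X3)

2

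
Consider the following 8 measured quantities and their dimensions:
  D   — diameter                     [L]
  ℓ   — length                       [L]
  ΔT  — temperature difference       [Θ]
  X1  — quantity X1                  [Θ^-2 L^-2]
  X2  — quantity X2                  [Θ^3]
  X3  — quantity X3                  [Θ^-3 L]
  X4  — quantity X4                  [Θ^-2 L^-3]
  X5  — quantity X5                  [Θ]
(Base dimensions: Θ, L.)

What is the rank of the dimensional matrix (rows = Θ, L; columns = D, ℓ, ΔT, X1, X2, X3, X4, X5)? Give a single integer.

2

Dimensional matrix (Θ×L by D×ℓ×ΔT×X1×X2×X3×X4×X5):
  Θ: [ 0  0  1 -2  3 -3 -2  1]
  L: [ 1  1  0 -2  0  1 -3  0]
RREF → pivots at {D,ΔT} ⇒ r = 2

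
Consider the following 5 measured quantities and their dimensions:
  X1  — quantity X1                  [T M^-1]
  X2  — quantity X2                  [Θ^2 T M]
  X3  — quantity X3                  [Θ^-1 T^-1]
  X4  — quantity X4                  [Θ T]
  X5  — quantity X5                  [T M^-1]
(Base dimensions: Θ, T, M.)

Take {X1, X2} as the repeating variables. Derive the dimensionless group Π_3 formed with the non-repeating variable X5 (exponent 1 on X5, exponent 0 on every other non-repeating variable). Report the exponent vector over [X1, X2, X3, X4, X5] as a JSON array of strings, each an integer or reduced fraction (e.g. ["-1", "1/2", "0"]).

["-1", "0", "0", "0", "1"]

Exponent matrix [Θ,T,M] × [X1,X2,X3,X4,X5]:
  Θ: [ 0  2 -1  1  0]
  T: [ 1  1 -1  1  1]
  M: [-1  1  0  0 -1]
RREF → pivots at {X1,X2} ⇒ r = 2
Pivot set = {X1,X2}, free = {X3,X4,X5}
RREF:
  r0: [   1    0 -1/2  1/2    1]
  r1: [   0    1 -1/2  1/2    0]
  r2: [   0    0    0    0    0]
Fix exponent of X5 at 1, X3 at 0, X4 at 0; solve each RREF row for its pivot's exponent:
  r0: exp(X1) + (1)·1 = 0 ⇒ exp(X1) = -1
  r1: exp(X2) + (0)·1 = 0 ⇒ exp(X2) = 0
Π_3 = X1^-1 · X5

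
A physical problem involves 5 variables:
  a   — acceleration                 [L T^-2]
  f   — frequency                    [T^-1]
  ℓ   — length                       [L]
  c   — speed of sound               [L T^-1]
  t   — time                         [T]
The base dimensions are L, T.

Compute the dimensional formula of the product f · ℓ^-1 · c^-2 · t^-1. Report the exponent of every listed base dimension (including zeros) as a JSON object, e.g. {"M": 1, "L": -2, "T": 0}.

{"L": -3, "T": 0}

Exponent matrix [L,T] × [a,f,ℓ,c,t]:
  L: [ 1  0  1  1  0]
  T: [-2 -1  0 -1  1]
  [L]: (1)·0+(-1)·1+(-2)·1+(-1)·0 = -3
  [T]: (1)·-1+(-1)·0+(-2)·-1+(-1)·1 = 0
⇒ L^-3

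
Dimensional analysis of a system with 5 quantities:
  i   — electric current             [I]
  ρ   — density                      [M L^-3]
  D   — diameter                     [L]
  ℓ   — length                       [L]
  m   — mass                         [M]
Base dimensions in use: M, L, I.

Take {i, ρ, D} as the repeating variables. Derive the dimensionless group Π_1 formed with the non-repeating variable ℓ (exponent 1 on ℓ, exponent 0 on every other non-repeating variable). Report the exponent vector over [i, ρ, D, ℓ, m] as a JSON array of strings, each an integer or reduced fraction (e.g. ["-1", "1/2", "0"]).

Exponent matrix [M,L,I] × [i,ρ,D,ℓ,m]:
  M: [ 0  1  0  0  1]
  L: [ 0 -3  1  1  0]
  I: [ 1  0  0  0  0]
Echelon form has 3 nonzero rows (pivots: i,ρ,D)
Pivot set = {i,ρ,D}, free = {ℓ,m}
RREF:
  r0: [   1    0    0    0    0]
  r1: [   0    1    0    0    1]
  r2: [   0    0    1    1    3]
Fix exponent of ℓ at 1, m at 0; solve each RREF row for its pivot's exponent:
  r0: exp(i) + (0)·1 = 0 ⇒ exp(i) = 0
  r1: exp(ρ) + (0)·1 = 0 ⇒ exp(ρ) = 0
  r2: exp(D) + (1)·1 = 0 ⇒ exp(D) = -1
Π_1 = D^-1 · ℓ

["0", "0", "-1", "1", "0"]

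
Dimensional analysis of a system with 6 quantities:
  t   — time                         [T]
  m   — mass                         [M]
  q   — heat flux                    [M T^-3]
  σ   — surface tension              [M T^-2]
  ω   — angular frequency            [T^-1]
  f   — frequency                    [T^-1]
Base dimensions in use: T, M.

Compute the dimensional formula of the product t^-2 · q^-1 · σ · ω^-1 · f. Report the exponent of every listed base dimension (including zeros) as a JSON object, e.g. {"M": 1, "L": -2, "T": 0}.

Dimensional matrix (T×M by t×m×q×σ×ω×f):
  T: [ 1  0 -3 -2 -1 -1]
  M: [ 0  1  1  1  0  0]
  [T]: (-2)·1+(-1)·-3+(1)·-2+(-1)·-1+(1)·-1 = -1
  [M]: (-2)·0+(-1)·1+(1)·1+(-1)·0+(1)·0 = 0
⇒ T^-1

{"T": -1, "M": 0}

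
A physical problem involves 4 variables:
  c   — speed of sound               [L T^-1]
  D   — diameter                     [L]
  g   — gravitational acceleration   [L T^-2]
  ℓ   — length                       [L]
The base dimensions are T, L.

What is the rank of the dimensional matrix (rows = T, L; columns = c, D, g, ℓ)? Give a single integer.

2

Exponent matrix [T,L] × [c,D,g,ℓ]:
  T: [-1  0 -2  0]
  L: [ 1  1  1  1]
Echelon form has 2 nonzero rows (pivots: c,D)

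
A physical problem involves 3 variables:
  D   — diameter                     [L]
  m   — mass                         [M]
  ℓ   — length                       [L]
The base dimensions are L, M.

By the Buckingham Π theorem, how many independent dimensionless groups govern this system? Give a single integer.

1

Exponent matrix [L,M] × [D,m,ℓ]:
  L: [ 1  0  1]
  M: [ 0  1  0]
Echelon form has 2 nonzero rows (pivots: D,m)
Π count = n − r = 3 − 2 = 1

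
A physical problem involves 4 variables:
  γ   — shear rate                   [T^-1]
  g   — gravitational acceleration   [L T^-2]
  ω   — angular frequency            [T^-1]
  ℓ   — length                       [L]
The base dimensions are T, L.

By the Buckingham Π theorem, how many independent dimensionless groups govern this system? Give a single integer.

Write exponents as rows T,L / cols γ,g,ω,ℓ:
  T: [-1 -2 -1  0]
  L: [ 0  1  0  1]
RREF → pivots at {γ,g} ⇒ r = 2
Π count = n − r = 4 − 2 = 2

2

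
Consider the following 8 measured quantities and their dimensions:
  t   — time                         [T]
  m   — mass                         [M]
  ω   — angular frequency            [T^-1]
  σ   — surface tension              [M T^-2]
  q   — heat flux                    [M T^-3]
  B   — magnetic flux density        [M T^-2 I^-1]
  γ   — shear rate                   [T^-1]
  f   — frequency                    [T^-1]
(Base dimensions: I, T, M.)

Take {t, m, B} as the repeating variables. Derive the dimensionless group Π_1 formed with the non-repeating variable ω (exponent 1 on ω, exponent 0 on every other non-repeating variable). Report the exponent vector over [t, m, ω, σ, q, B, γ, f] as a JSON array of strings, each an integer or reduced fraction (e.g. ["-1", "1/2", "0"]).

["1", "0", "1", "0", "0", "0", "0", "0"]

Dimensional matrix (I×T×M by t×m×ω×σ×q×B×γ×f):
  I: [ 0  0  0  0  0 -1  0  0]
  T: [ 1  0 -1 -2 -3 -2 -1 -1]
  M: [ 0  1  0  1  1  1  0  0]
RREF → pivots at {t,m,B} ⇒ r = 3
Pivot set = {t,m,B}, free = {ω,σ,q,γ,f}
RREF:
  r0: [   1    0   -1   -2   -3    0   -1   -1]
  r1: [   0    1    0    1    1    0    0    0]
  r2: [   0    0    0    0    0    1    0    0]
Fix exponent of ω at 1, σ at 0, q at 0, γ at 0, f at 0; solve each RREF row for its pivot's exponent:
  r0: exp(t) + (-1)·1 = 0 ⇒ exp(t) = 1
  r1: exp(m) + (0)·1 = 0 ⇒ exp(m) = 0
  r2: exp(B) + (0)·1 = 0 ⇒ exp(B) = 0
Π_1 = t · ω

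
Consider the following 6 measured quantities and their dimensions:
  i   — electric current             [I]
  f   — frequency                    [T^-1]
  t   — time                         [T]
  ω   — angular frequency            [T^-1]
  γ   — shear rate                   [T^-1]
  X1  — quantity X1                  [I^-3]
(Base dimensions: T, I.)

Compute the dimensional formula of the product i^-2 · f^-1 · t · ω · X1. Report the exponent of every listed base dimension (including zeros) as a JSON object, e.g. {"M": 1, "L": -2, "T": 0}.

{"T": 1, "I": -5}

Exponent matrix [T,I] × [i,f,t,ω,γ,X1]:
  T: [ 0 -1  1 -1 -1  0]
  I: [ 1  0  0  0  0 -3]
  [T]: (-2)·0+(-1)·-1+(1)·1+(1)·-1+(1)·0 = 1
  [I]: (-2)·1+(-1)·0+(1)·0+(1)·0+(1)·-3 = -5
⇒ T I^-5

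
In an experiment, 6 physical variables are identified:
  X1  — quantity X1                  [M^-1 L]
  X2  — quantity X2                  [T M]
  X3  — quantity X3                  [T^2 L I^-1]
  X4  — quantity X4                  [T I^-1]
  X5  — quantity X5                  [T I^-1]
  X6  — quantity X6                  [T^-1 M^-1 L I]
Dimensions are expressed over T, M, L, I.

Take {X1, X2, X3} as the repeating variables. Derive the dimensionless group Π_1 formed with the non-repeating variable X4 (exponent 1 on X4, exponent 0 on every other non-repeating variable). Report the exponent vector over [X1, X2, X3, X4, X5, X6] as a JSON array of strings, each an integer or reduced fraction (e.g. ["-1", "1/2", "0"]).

Exponent matrix [T,M,L,I] × [X1,X2,X3,X4,X5,X6]:
  T: [ 0  1  2  1  1 -1]
  M: [-1  1  0  0  0 -1]
  L: [ 1  0  1  0  0  1]
  I: [ 0  0 -1 -1 -1  1]
Echelon form has 3 nonzero rows (pivots: X1,X2,X3)
Pivot set = {X1,X2,X3}, free = {X4,X5,X6}
RREF:
  r0: [   1    0    0   -1   -1    2]
  r1: [   0    1    0   -1   -1    1]
  r2: [   0    0    1    1    1   -1]
  r3: [   0    0    0    0    0    0]
Fix exponent of X4 at 1, X5 at 0, X6 at 0; solve each RREF row for its pivot's exponent:
  r0: exp(X1) + (-1)·1 = 0 ⇒ exp(X1) = 1
  r1: exp(X2) + (-1)·1 = 0 ⇒ exp(X2) = 1
  r2: exp(X3) + (1)·1 = 0 ⇒ exp(X3) = -1
Π_1 = X1 · X2 · X3^-1 · X4

["1", "1", "-1", "1", "0", "0"]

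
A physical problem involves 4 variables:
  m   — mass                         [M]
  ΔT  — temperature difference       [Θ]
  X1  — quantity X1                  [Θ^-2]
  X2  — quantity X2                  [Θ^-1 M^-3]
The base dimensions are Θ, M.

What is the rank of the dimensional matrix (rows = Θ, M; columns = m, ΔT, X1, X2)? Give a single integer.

Write exponents as rows Θ,M / cols m,ΔT,X1,X2:
  Θ: [ 0  1 -2 -1]
  M: [ 1  0  0 -3]
Echelon form has 2 nonzero rows (pivots: m,ΔT)

2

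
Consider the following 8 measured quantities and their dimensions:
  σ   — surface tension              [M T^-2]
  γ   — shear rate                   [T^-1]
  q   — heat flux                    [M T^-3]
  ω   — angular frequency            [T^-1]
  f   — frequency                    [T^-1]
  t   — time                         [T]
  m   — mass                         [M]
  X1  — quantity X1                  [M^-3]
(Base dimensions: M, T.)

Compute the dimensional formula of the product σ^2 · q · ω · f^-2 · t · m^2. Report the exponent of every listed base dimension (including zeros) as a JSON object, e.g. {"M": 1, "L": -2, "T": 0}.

{"M": 5, "T": -5}

Dimensional matrix (M×T by σ×γ×q×ω×f×t×m×X1):
  M: [ 1  0  1  0  0  0  1 -3]
  T: [-2 -1 -3 -1 -1  1  0  0]
  [M]: (2)·1+(1)·1+(1)·0+(-2)·0+(1)·0+(2)·1 = 5
  [T]: (2)·-2+(1)·-3+(1)·-1+(-2)·-1+(1)·1+(2)·0 = -5
⇒ M^5 T^-5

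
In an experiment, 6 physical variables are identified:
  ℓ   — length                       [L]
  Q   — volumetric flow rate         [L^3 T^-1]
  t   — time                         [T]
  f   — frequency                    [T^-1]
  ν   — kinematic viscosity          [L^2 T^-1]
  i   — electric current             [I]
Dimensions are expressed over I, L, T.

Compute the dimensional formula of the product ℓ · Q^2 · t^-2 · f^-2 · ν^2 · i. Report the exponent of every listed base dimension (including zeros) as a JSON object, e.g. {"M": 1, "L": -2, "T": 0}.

{"I": 1, "L": 11, "T": -4}

Write exponents as rows I,L,T / cols ℓ,Q,t,f,ν,i:
  I: [ 0  0  0  0  0  1]
  L: [ 1  3  0  0  2  0]
  T: [ 0 -1  1 -1 -1  0]
  [I]: (1)·0+(2)·0+(-2)·0+(-2)·0+(2)·0+(1)·1 = 1
  [L]: (1)·1+(2)·3+(-2)·0+(-2)·0+(2)·2+(1)·0 = 11
  [T]: (1)·0+(2)·-1+(-2)·1+(-2)·-1+(2)·-1+(1)·0 = -4
⇒ I L^11 T^-4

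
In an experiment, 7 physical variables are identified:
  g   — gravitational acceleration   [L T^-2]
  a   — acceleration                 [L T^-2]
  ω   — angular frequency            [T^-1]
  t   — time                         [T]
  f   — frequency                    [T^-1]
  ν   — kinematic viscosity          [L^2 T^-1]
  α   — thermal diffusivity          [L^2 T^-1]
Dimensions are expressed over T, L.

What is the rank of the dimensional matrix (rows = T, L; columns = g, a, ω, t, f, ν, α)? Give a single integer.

2

Write exponents as rows T,L / cols g,a,ω,t,f,ν,α:
  T: [-2 -2 -1  1 -1 -1 -1]
  L: [ 1  1  0  0  0  2  2]
Row reduction gives pivot columns g,ω; rank = 2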